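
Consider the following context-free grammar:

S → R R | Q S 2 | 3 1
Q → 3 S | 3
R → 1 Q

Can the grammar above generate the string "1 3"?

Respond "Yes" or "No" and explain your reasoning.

No - no valid derivation exists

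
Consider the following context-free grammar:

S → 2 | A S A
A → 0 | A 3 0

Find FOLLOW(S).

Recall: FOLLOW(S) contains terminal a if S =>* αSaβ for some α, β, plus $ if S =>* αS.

We compute FOLLOW(S) using the standard algorithm.
FOLLOW(S) starts with {$}.
FIRST(A) = {0}
FIRST(S) = {0, 2}
FOLLOW(A) = {$, 0, 2, 3}
FOLLOW(S) = {$, 0}
Therefore, FOLLOW(S) = {$, 0}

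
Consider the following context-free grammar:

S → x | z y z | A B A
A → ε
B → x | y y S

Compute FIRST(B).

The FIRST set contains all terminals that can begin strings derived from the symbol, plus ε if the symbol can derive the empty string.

We compute FIRST(B) using the standard algorithm.
FIRST(A) = {ε}
FIRST(B) = {x, y}
FIRST(S) = {x, y, z}
Therefore, FIRST(B) = {x, y}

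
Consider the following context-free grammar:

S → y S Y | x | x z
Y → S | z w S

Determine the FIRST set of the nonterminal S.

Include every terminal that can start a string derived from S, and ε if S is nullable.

We compute FIRST(S) using the standard algorithm.
FIRST(S) = {x, y}
FIRST(Y) = {x, y, z}
Therefore, FIRST(S) = {x, y}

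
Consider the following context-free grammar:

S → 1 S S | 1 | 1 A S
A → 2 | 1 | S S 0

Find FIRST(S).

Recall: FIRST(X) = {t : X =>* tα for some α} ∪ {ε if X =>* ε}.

We compute FIRST(S) using the standard algorithm.
FIRST(A) = {1, 2}
FIRST(S) = {1}
Therefore, FIRST(S) = {1}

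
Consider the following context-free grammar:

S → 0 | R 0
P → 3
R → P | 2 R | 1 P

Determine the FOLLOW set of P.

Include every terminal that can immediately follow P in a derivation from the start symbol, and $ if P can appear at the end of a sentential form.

We compute FOLLOW(P) using the standard algorithm.
FOLLOW(S) starts with {$}.
FIRST(P) = {3}
FIRST(R) = {1, 2, 3}
FIRST(S) = {0, 1, 2, 3}
FOLLOW(P) = {0}
FOLLOW(R) = {0}
FOLLOW(S) = {$}
Therefore, FOLLOW(P) = {0}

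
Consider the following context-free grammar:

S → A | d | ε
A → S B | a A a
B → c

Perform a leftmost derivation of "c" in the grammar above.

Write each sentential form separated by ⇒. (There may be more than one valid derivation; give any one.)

S ⇒ A ⇒ S B ⇒ B ⇒ c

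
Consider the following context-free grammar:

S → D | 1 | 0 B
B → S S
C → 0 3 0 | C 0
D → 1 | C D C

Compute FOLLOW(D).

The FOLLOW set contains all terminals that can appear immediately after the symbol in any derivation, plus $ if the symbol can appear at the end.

We compute FOLLOW(D) using the standard algorithm.
FOLLOW(S) starts with {$}.
FIRST(B) = {0, 1}
FIRST(C) = {0}
FIRST(D) = {0, 1}
FIRST(S) = {0, 1}
FOLLOW(B) = {$, 0, 1}
FOLLOW(C) = {$, 0, 1}
FOLLOW(D) = {$, 0, 1}
FOLLOW(S) = {$, 0, 1}
Therefore, FOLLOW(D) = {$, 0, 1}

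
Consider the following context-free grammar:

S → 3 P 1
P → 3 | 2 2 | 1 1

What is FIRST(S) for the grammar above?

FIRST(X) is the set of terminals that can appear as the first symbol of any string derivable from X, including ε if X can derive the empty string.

We compute FIRST(S) using the standard algorithm.
FIRST(P) = {1, 2, 3}
FIRST(S) = {3}
Therefore, FIRST(S) = {3}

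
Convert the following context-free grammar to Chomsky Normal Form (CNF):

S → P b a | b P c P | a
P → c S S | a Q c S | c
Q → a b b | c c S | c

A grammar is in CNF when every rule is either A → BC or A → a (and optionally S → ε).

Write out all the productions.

TB → b; TA → a; TC → c; S → a; P → c; Q → c; S → P X0; X0 → TB TA; S → TB X1; X1 → P X2; X2 → TC P; P → TC X3; X3 → S S; P → TA X4; X4 → Q X5; X5 → TC S; Q → TA X6; X6 → TB TB; Q → TC X7; X7 → TC S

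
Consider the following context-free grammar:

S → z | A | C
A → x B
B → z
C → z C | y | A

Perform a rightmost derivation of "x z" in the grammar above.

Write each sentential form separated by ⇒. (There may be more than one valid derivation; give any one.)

S ⇒ A ⇒ x B ⇒ x z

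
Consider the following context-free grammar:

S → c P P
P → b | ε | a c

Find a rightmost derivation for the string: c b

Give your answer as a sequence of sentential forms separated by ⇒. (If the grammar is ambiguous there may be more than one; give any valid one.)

S ⇒ c P P ⇒ c P b ⇒ c b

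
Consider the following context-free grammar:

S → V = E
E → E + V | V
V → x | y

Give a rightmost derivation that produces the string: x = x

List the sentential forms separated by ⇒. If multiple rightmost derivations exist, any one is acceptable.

S ⇒ V = E ⇒ V = V ⇒ V = x ⇒ x = x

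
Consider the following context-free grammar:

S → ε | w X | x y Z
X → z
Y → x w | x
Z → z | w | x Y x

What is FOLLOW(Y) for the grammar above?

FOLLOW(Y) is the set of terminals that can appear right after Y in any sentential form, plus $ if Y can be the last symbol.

We compute FOLLOW(Y) using the standard algorithm.
FOLLOW(S) starts with {$}.
FIRST(S) = {w, x, ε}
FIRST(X) = {z}
FIRST(Y) = {x}
FIRST(Z) = {w, x, z}
FOLLOW(S) = {$}
FOLLOW(X) = {$}
FOLLOW(Y) = {x}
FOLLOW(Z) = {$}
Therefore, FOLLOW(Y) = {x}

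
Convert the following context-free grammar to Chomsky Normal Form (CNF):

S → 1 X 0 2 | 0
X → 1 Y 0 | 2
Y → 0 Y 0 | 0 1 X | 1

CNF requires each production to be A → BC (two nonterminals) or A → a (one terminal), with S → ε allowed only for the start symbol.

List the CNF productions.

T1 → 1; T0 → 0; T2 → 2; S → 0; X → 2; Y → 1; S → T1 X0; X0 → X X1; X1 → T0 T2; X → T1 X2; X2 → Y T0; Y → T0 X3; X3 → Y T0; Y → T0 X4; X4 → T1 X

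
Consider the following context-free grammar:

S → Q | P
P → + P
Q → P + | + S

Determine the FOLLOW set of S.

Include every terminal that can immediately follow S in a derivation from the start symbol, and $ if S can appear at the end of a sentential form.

We compute FOLLOW(S) using the standard algorithm.
FOLLOW(S) starts with {$}.
FIRST(P) = {+}
FIRST(Q) = {+}
FIRST(S) = {+}
FOLLOW(P) = {$, +}
FOLLOW(Q) = {$}
FOLLOW(S) = {$}
Therefore, FOLLOW(S) = {$}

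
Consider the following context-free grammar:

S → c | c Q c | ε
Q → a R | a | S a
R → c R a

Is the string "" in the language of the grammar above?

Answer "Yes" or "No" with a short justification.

Yes - a valid derivation exists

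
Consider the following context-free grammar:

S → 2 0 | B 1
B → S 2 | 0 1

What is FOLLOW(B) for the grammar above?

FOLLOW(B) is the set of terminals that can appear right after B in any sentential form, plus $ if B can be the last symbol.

We compute FOLLOW(B) using the standard algorithm.
FOLLOW(S) starts with {$}.
FIRST(B) = {0, 2}
FIRST(S) = {0, 2}
FOLLOW(B) = {1}
FOLLOW(S) = {$, 2}
Therefore, FOLLOW(B) = {1}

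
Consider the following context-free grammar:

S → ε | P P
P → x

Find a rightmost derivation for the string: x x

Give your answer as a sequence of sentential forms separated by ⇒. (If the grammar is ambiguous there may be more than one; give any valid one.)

S ⇒ P P ⇒ P x ⇒ x x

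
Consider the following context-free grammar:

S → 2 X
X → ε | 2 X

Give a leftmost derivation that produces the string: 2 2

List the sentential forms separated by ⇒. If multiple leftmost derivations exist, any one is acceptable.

S ⇒ 2 X ⇒ 2 2 X ⇒ 2 2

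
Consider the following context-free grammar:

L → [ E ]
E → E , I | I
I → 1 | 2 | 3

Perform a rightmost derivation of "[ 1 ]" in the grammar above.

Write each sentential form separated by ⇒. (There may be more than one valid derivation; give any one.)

L ⇒ [ E ] ⇒ [ I ] ⇒ [ 1 ]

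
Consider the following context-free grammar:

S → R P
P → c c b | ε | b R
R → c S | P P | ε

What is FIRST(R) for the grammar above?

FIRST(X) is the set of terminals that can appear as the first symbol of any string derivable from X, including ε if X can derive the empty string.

We compute FIRST(R) using the standard algorithm.
FIRST(P) = {b, c, ε}
FIRST(R) = {b, c, ε}
FIRST(S) = {b, c, ε}
Therefore, FIRST(R) = {b, c, ε}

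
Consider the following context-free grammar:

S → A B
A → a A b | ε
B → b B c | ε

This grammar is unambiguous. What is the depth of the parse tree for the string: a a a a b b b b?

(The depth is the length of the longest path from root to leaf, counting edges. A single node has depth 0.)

6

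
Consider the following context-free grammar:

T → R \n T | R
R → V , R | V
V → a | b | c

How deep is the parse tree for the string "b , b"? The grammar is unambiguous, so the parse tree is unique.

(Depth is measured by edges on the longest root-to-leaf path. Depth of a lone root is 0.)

4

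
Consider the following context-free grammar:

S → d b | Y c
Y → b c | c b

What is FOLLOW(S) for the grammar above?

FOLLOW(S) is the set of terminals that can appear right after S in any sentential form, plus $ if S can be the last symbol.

We compute FOLLOW(S) using the standard algorithm.
FOLLOW(S) starts with {$}.
FIRST(S) = {b, c, d}
FIRST(Y) = {b, c}
FOLLOW(S) = {$}
FOLLOW(Y) = {c}
Therefore, FOLLOW(S) = {$}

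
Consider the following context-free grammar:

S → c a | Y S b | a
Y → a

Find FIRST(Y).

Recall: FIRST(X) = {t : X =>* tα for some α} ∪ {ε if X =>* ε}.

We compute FIRST(Y) using the standard algorithm.
FIRST(S) = {a, c}
FIRST(Y) = {a}
Therefore, FIRST(Y) = {a}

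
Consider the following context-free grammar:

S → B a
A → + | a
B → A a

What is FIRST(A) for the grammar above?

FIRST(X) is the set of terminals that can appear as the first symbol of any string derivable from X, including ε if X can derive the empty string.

We compute FIRST(A) using the standard algorithm.
FIRST(A) = {+, a}
FIRST(B) = {+, a}
FIRST(S) = {+, a}
Therefore, FIRST(A) = {+, a}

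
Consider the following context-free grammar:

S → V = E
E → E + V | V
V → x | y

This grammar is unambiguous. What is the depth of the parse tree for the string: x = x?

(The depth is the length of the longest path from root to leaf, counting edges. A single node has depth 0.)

3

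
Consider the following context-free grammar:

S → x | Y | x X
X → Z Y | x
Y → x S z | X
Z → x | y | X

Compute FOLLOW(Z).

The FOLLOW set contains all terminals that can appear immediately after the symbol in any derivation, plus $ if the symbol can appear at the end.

We compute FOLLOW(Z) using the standard algorithm.
FOLLOW(S) starts with {$}.
FIRST(S) = {x, y}
FIRST(X) = {x, y}
FIRST(Y) = {x, y}
FIRST(Z) = {x, y}
FOLLOW(S) = {$, z}
FOLLOW(X) = {$, x, y, z}
FOLLOW(Y) = {$, x, y, z}
FOLLOW(Z) = {x, y}
Therefore, FOLLOW(Z) = {x, y}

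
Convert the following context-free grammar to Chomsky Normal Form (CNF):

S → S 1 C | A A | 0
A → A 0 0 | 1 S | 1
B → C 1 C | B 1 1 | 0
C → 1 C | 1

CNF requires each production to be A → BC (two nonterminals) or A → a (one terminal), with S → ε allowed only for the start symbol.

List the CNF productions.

T1 → 1; S → 0; T0 → 0; A → 1; B → 0; C → 1; S → S X0; X0 → T1 C; S → A A; A → A X1; X1 → T0 T0; A → T1 S; B → C X2; X2 → T1 C; B → B X3; X3 → T1 T1; C → T1 C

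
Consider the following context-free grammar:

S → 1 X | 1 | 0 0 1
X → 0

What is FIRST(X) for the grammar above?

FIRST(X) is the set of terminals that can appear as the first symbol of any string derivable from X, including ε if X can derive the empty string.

We compute FIRST(X) using the standard algorithm.
FIRST(S) = {0, 1}
FIRST(X) = {0}
Therefore, FIRST(X) = {0}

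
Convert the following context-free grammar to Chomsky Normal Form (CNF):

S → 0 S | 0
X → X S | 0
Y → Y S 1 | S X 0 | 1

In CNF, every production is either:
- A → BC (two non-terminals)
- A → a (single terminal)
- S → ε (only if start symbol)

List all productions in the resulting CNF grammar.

T0 → 0; S → 0; X → 0; T1 → 1; Y → 1; S → T0 S; X → X S; Y → Y X0; X0 → S T1; Y → S X1; X1 → X T0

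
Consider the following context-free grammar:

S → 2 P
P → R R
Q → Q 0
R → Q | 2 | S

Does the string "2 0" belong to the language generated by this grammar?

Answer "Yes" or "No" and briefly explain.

No - no valid derivation exists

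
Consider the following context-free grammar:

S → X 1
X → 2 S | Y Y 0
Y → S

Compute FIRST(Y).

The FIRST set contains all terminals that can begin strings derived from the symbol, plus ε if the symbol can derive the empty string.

We compute FIRST(Y) using the standard algorithm.
FIRST(S) = {2}
FIRST(X) = {2}
FIRST(Y) = {2}
Therefore, FIRST(Y) = {2}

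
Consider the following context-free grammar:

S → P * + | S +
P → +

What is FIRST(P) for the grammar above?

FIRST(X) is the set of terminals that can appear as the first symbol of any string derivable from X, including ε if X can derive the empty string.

We compute FIRST(P) using the standard algorithm.
FIRST(P) = {+}
FIRST(S) = {+}
Therefore, FIRST(P) = {+}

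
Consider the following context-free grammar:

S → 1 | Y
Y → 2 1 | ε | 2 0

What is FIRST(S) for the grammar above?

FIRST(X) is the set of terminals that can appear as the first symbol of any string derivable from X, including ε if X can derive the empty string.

We compute FIRST(S) using the standard algorithm.
FIRST(S) = {1, 2, ε}
FIRST(Y) = {2, ε}
Therefore, FIRST(S) = {1, 2, ε}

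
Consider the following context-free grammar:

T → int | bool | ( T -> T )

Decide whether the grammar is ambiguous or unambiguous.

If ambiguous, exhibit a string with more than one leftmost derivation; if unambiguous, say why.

Unambiguous - every string in the language has a unique leftmost derivation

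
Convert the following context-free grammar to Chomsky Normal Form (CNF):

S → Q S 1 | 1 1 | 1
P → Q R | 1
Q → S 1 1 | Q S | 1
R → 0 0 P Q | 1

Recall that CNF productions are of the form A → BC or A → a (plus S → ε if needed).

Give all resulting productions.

T1 → 1; S → 1; P → 1; Q → 1; T0 → 0; R → 1; S → Q X0; X0 → S T1; S → T1 T1; P → Q R; Q → S X1; X1 → T1 T1; Q → Q S; R → T0 X2; X2 → T0 X3; X3 → P Q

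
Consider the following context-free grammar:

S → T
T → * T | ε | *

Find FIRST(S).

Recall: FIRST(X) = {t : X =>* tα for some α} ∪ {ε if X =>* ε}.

We compute FIRST(S) using the standard algorithm.
FIRST(S) = {*, ε}
FIRST(T) = {*, ε}
Therefore, FIRST(S) = {*, ε}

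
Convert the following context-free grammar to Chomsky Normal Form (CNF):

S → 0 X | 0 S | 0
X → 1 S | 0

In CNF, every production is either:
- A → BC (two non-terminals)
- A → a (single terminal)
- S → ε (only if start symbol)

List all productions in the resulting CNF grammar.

T0 → 0; S → 0; T1 → 1; X → 0; S → T0 X; S → T0 S; X → T1 S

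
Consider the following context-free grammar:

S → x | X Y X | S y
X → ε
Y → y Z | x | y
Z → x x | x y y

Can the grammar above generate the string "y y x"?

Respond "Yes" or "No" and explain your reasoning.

No - no valid derivation exists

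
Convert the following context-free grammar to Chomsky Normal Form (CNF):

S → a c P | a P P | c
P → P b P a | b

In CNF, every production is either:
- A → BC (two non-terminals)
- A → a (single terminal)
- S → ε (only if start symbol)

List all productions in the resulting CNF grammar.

TA → a; TC → c; S → c; TB → b; P → b; S → TA X0; X0 → TC P; S → TA X1; X1 → P P; P → P X2; X2 → TB X3; X3 → P TA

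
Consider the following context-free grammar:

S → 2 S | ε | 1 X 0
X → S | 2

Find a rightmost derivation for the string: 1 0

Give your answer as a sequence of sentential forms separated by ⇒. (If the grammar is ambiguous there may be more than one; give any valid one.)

S ⇒ 1 X 0 ⇒ 1 S 0 ⇒ 1 0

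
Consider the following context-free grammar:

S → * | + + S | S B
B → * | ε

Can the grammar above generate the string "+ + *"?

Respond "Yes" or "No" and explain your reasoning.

Yes - a valid derivation exists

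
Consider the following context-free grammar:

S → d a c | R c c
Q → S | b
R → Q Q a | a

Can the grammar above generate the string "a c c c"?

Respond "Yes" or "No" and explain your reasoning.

No - no valid derivation exists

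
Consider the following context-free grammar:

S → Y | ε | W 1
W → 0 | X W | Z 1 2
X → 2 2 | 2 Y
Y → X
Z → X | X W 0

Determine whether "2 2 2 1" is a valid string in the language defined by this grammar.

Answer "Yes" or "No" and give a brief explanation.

No - no valid derivation exists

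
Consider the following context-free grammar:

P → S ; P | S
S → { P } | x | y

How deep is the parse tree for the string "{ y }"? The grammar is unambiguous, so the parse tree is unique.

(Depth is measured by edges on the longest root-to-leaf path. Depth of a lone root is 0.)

4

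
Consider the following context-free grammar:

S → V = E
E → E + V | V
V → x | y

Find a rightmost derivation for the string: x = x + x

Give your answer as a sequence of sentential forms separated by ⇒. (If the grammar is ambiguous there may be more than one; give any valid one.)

S ⇒ V = E ⇒ V = E + V ⇒ V = E + x ⇒ V = V + x ⇒ V = x + x ⇒ x = x + x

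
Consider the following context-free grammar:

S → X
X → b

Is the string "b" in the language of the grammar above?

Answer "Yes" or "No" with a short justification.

Yes - a valid derivation exists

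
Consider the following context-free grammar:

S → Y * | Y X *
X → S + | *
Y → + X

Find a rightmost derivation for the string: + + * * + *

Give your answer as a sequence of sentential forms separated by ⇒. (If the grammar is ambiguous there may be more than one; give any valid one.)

S ⇒ Y * ⇒ + X * ⇒ + S + * ⇒ + Y * + * ⇒ + + X * + * ⇒ + + * * + *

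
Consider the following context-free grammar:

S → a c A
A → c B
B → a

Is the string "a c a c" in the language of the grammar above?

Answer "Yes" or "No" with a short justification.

No - no valid derivation exists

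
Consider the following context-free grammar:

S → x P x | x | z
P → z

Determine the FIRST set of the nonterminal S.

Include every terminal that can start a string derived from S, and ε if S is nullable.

We compute FIRST(S) using the standard algorithm.
FIRST(P) = {z}
FIRST(S) = {x, z}
Therefore, FIRST(S) = {x, z}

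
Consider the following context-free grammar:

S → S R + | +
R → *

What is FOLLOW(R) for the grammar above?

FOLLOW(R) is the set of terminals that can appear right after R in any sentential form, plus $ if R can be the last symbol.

We compute FOLLOW(R) using the standard algorithm.
FOLLOW(S) starts with {$}.
FIRST(R) = {*}
FIRST(S) = {+}
FOLLOW(R) = {+}
FOLLOW(S) = {$, *}
Therefore, FOLLOW(R) = {+}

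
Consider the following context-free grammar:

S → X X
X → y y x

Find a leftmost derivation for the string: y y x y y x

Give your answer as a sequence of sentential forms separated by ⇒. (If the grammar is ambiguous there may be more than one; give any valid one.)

S ⇒ X X ⇒ y y x X ⇒ y y x y y x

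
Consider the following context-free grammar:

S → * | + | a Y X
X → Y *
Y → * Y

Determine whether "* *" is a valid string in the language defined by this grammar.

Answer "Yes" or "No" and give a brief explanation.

No - no valid derivation exists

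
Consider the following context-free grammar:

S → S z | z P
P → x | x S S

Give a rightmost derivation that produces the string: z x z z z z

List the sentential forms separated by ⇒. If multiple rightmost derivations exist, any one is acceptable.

S ⇒ S z ⇒ S z z ⇒ S z z z ⇒ S z z z z ⇒ z P z z z z ⇒ z x z z z z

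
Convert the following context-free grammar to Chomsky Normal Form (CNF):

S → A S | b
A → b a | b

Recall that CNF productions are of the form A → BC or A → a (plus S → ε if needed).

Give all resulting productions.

S → b; TB → b; TA → a; A → b; S → A S; A → TB TA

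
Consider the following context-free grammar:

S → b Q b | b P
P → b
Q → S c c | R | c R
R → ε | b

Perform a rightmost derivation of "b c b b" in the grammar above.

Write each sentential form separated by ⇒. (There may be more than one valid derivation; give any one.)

S ⇒ b Q b ⇒ b c R b ⇒ b c b b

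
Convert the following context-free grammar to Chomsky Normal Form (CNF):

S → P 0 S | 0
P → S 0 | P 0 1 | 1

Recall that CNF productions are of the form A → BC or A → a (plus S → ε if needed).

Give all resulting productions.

T0 → 0; S → 0; T1 → 1; P → 1; S → P X0; X0 → T0 S; P → S T0; P → P X1; X1 → T0 T1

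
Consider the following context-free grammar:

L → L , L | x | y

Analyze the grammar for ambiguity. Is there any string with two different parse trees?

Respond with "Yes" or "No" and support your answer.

Yes - the string 'x , y , y , y , x' has two distinct parse trees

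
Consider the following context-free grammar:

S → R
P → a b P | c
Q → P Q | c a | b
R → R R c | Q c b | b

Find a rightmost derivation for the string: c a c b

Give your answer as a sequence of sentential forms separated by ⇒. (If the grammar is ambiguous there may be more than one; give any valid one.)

S ⇒ R ⇒ Q c b ⇒ c a c b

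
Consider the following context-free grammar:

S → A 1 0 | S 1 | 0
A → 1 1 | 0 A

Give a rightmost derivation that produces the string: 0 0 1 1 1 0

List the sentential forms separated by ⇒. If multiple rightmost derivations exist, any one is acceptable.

S ⇒ A 1 0 ⇒ 0 A 1 0 ⇒ 0 0 A 1 0 ⇒ 0 0 1 1 1 0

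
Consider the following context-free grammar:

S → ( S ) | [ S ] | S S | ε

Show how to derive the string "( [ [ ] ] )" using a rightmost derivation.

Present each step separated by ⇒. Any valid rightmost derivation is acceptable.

S ⇒ ( S ) ⇒ ( [ S ] ) ⇒ ( [ [ S ] ] ) ⇒ ( [ [ ] ] )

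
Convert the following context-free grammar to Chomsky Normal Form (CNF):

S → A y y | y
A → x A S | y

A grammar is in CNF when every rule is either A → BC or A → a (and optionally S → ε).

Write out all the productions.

TY → y; S → y; TX → x; A → y; S → A X0; X0 → TY TY; A → TX X1; X1 → A S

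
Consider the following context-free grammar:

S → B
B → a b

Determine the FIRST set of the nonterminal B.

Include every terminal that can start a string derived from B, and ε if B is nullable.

We compute FIRST(B) using the standard algorithm.
FIRST(B) = {a}
FIRST(S) = {a}
Therefore, FIRST(B) = {a}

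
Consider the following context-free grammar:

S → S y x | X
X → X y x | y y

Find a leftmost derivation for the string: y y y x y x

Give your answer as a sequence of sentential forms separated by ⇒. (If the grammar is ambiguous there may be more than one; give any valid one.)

S ⇒ X ⇒ X y x ⇒ X y x y x ⇒ y y y x y x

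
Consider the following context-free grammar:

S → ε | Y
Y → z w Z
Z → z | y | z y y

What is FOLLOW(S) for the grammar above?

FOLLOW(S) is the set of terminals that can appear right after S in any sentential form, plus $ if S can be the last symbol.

We compute FOLLOW(S) using the standard algorithm.
FOLLOW(S) starts with {$}.
FIRST(S) = {z, ε}
FIRST(Y) = {z}
FIRST(Z) = {y, z}
FOLLOW(S) = {$}
FOLLOW(Y) = {$}
FOLLOW(Z) = {$}
Therefore, FOLLOW(S) = {$}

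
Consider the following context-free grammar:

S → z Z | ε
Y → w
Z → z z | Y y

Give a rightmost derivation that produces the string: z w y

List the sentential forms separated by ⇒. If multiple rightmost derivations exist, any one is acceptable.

S ⇒ z Z ⇒ z Y y ⇒ z w y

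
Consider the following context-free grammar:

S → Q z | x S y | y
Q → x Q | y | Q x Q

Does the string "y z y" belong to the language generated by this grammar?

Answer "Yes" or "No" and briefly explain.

No - no valid derivation exists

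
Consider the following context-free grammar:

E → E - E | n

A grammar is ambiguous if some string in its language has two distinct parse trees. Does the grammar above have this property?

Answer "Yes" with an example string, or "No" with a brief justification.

Yes - the string 'n - n - n - n - n - n' has two distinct parse trees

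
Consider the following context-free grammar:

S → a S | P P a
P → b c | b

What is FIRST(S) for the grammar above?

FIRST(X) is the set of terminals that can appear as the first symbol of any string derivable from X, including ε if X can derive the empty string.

We compute FIRST(S) using the standard algorithm.
FIRST(P) = {b}
FIRST(S) = {a, b}
Therefore, FIRST(S) = {a, b}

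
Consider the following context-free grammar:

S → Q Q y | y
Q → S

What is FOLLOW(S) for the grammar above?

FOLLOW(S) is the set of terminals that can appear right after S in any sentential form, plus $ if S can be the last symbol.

We compute FOLLOW(S) using the standard algorithm.
FOLLOW(S) starts with {$}.
FIRST(Q) = {y}
FIRST(S) = {y}
FOLLOW(Q) = {y}
FOLLOW(S) = {$, y}
Therefore, FOLLOW(S) = {$, y}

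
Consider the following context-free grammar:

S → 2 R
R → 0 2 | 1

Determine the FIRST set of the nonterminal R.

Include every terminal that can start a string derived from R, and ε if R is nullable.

We compute FIRST(R) using the standard algorithm.
FIRST(R) = {0, 1}
FIRST(S) = {2}
Therefore, FIRST(R) = {0, 1}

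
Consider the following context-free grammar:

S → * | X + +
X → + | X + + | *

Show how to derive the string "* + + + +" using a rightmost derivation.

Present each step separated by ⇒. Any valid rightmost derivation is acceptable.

S ⇒ X + + ⇒ X + + + + ⇒ * + + + +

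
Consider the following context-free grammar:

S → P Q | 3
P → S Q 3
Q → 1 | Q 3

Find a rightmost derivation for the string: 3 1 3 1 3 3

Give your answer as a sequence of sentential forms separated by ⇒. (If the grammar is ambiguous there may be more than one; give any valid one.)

S ⇒ P Q ⇒ P Q 3 ⇒ P Q 3 3 ⇒ P 1 3 3 ⇒ S Q 3 1 3 3 ⇒ S 1 3 1 3 3 ⇒ 3 1 3 1 3 3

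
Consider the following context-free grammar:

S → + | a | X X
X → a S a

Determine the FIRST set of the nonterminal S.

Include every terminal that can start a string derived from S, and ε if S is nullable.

We compute FIRST(S) using the standard algorithm.
FIRST(S) = {+, a}
FIRST(X) = {a}
Therefore, FIRST(S) = {+, a}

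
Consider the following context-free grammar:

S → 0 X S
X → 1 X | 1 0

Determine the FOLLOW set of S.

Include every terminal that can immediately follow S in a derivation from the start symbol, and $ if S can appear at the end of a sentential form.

We compute FOLLOW(S) using the standard algorithm.
FOLLOW(S) starts with {$}.
FIRST(S) = {0}
FIRST(X) = {1}
FOLLOW(S) = {$}
FOLLOW(X) = {0}
Therefore, FOLLOW(S) = {$}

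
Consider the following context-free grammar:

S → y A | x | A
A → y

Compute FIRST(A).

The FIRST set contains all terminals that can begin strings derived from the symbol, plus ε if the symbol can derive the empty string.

We compute FIRST(A) using the standard algorithm.
FIRST(A) = {y}
FIRST(S) = {x, y}
Therefore, FIRST(A) = {y}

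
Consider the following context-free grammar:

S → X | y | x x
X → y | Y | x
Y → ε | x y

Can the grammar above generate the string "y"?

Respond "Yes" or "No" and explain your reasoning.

Yes - a valid derivation exists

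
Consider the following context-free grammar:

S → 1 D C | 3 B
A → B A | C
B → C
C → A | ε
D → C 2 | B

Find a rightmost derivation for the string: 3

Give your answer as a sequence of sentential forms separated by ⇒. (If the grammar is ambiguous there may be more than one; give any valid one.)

S ⇒ 3 B ⇒ 3 C ⇒ 3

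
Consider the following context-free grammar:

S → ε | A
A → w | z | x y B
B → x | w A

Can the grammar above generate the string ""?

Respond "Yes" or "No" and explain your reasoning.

Yes - a valid derivation exists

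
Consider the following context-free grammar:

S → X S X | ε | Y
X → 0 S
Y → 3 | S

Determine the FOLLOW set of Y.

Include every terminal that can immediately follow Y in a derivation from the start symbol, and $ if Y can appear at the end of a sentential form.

We compute FOLLOW(Y) using the standard algorithm.
FOLLOW(S) starts with {$}.
FIRST(S) = {0, 3, ε}
FIRST(X) = {0}
FIRST(Y) = {0, 3, ε}
FOLLOW(S) = {$, 0, 3}
FOLLOW(X) = {$, 0, 3}
FOLLOW(Y) = {$, 0, 3}
Therefore, FOLLOW(Y) = {$, 0, 3}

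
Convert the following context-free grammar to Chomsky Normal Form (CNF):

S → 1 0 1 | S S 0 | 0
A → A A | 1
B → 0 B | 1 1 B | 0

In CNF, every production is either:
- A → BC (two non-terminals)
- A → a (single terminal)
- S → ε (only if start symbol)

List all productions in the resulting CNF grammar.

T1 → 1; T0 → 0; S → 0; A → 1; B → 0; S → T1 X0; X0 → T0 T1; S → S X1; X1 → S T0; A → A A; B → T0 B; B → T1 X2; X2 → T1 B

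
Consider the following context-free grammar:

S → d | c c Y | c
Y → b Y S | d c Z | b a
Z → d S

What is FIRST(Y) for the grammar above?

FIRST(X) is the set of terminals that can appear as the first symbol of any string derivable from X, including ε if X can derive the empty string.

We compute FIRST(Y) using the standard algorithm.
FIRST(S) = {c, d}
FIRST(Y) = {b, d}
FIRST(Z) = {d}
Therefore, FIRST(Y) = {b, d}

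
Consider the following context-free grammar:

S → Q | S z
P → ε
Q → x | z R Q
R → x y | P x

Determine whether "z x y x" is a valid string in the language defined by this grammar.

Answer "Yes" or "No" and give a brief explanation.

Yes - a valid derivation exists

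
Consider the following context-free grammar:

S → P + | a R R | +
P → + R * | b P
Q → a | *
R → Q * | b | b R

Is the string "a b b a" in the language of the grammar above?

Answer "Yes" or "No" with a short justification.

No - no valid derivation exists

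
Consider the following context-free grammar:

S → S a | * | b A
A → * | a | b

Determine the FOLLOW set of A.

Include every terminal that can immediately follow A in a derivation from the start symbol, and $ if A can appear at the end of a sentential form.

We compute FOLLOW(A) using the standard algorithm.
FOLLOW(S) starts with {$}.
FIRST(A) = {*, a, b}
FIRST(S) = {*, b}
FOLLOW(A) = {$, a}
FOLLOW(S) = {$, a}
Therefore, FOLLOW(A) = {$, a}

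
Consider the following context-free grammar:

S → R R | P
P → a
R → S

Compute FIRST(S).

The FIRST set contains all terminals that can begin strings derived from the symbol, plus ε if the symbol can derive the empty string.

We compute FIRST(S) using the standard algorithm.
FIRST(P) = {a}
FIRST(R) = {a}
FIRST(S) = {a}
Therefore, FIRST(S) = {a}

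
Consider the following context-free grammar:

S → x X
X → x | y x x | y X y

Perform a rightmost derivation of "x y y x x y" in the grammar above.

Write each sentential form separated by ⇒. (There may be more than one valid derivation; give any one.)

S ⇒ x X ⇒ x y X y ⇒ x y y x x y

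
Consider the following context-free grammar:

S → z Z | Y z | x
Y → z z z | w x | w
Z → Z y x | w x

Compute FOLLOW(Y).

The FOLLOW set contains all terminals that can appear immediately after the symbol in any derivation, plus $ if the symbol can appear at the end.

We compute FOLLOW(Y) using the standard algorithm.
FOLLOW(S) starts with {$}.
FIRST(S) = {w, x, z}
FIRST(Y) = {w, z}
FIRST(Z) = {w}
FOLLOW(S) = {$}
FOLLOW(Y) = {z}
FOLLOW(Z) = {$, y}
Therefore, FOLLOW(Y) = {z}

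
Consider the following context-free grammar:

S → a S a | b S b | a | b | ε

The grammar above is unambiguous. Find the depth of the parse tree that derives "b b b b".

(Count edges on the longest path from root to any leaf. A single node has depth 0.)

3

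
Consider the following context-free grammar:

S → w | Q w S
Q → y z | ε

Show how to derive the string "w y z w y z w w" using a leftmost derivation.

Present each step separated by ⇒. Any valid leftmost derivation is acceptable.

S ⇒ Q w S ⇒ w S ⇒ w Q w S ⇒ w y z w S ⇒ w y z w Q w S ⇒ w y z w y z w S ⇒ w y z w y z w w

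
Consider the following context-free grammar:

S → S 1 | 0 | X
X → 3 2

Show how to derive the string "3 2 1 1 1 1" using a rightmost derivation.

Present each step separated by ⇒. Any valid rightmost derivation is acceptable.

S ⇒ S 1 ⇒ S 1 1 ⇒ S 1 1 1 ⇒ S 1 1 1 1 ⇒ X 1 1 1 1 ⇒ 3 2 1 1 1 1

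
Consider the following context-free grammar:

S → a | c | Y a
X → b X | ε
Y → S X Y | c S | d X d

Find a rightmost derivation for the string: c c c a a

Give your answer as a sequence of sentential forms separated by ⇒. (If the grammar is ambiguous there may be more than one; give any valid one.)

S ⇒ Y a ⇒ c S a ⇒ c Y a a ⇒ c c S a a ⇒ c c c a a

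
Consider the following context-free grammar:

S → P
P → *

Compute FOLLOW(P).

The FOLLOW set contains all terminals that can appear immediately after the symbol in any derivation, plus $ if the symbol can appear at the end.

We compute FOLLOW(P) using the standard algorithm.
FOLLOW(S) starts with {$}.
FIRST(P) = {*}
FIRST(S) = {*}
FOLLOW(P) = {$}
FOLLOW(S) = {$}
Therefore, FOLLOW(P) = {$}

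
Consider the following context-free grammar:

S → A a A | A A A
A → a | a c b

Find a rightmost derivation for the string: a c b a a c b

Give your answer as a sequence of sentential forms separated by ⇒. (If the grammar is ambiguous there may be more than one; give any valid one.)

S ⇒ A a A ⇒ A a a c b ⇒ a c b a a c b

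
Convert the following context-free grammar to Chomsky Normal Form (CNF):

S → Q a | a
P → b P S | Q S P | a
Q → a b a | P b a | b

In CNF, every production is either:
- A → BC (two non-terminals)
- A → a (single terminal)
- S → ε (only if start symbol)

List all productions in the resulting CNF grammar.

TA → a; S → a; TB → b; P → a; Q → b; S → Q TA; P → TB X0; X0 → P S; P → Q X1; X1 → S P; Q → TA X2; X2 → TB TA; Q → P X3; X3 → TB TA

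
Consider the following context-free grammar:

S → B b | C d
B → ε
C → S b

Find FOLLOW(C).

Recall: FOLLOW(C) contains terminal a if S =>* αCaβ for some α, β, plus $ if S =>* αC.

We compute FOLLOW(C) using the standard algorithm.
FOLLOW(S) starts with {$}.
FIRST(B) = {ε}
FIRST(C) = {b}
FIRST(S) = {b}
FOLLOW(B) = {b}
FOLLOW(C) = {d}
FOLLOW(S) = {$, b}
Therefore, FOLLOW(C) = {d}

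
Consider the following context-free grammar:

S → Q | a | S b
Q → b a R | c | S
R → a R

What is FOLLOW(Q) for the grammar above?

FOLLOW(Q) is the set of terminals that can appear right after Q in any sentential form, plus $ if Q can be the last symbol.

We compute FOLLOW(Q) using the standard algorithm.
FOLLOW(S) starts with {$}.
FIRST(Q) = {a, b, c}
FIRST(R) = {a}
FIRST(S) = {a, b, c}
FOLLOW(Q) = {$, b}
FOLLOW(R) = {$, b}
FOLLOW(S) = {$, b}
Therefore, FOLLOW(Q) = {$, b}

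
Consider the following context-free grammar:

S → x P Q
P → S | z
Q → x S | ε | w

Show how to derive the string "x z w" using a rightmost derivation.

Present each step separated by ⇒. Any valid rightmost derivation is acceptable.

S ⇒ x P Q ⇒ x P w ⇒ x z w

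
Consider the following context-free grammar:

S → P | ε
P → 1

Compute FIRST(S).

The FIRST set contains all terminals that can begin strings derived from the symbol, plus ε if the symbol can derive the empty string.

We compute FIRST(S) using the standard algorithm.
FIRST(P) = {1}
FIRST(S) = {1, ε}
Therefore, FIRST(S) = {1, ε}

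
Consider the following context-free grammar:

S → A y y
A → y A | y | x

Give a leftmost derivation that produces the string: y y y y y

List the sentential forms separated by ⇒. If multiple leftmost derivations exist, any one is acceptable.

S ⇒ A y y ⇒ y A y y ⇒ y y A y y ⇒ y y y y y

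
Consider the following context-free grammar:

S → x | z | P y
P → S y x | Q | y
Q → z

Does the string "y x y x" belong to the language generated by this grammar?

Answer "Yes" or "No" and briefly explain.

No - no valid derivation exists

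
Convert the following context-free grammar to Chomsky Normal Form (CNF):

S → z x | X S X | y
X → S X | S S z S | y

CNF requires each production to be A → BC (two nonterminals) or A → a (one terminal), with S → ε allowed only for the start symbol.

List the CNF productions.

TZ → z; TX → x; S → y; X → y; S → TZ TX; S → X X0; X0 → S X; X → S X; X → S X1; X1 → S X2; X2 → TZ S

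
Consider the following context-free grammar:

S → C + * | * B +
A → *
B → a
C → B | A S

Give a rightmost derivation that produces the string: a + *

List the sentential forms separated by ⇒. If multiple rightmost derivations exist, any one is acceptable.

S ⇒ C + * ⇒ B + * ⇒ a + *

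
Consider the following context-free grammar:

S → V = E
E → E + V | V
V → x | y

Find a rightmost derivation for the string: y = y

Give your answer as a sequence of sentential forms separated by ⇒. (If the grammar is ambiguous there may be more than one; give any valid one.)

S ⇒ V = E ⇒ V = V ⇒ V = y ⇒ y = y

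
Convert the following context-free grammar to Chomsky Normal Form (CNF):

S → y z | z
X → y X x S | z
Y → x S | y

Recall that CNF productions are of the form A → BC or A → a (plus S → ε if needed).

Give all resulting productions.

TY → y; TZ → z; S → z; TX → x; X → z; Y → y; S → TY TZ; X → TY X0; X0 → X X1; X1 → TX S; Y → TX S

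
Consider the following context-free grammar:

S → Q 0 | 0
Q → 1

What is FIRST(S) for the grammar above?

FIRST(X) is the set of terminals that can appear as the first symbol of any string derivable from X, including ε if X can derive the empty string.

We compute FIRST(S) using the standard algorithm.
FIRST(Q) = {1}
FIRST(S) = {0, 1}
Therefore, FIRST(S) = {0, 1}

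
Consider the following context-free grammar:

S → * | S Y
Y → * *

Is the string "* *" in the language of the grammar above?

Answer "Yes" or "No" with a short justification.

No - no valid derivation exists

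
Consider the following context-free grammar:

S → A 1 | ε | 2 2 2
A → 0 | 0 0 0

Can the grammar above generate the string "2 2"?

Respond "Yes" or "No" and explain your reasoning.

No - no valid derivation exists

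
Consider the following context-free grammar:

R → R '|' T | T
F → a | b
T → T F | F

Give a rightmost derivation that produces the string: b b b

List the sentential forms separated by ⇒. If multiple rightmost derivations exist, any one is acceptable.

R ⇒ T ⇒ T F ⇒ T b ⇒ T F b ⇒ T b b ⇒ F b b ⇒ b b b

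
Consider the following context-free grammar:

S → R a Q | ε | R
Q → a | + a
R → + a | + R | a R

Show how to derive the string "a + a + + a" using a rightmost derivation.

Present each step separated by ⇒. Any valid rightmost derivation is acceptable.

S ⇒ R ⇒ a R ⇒ a + R ⇒ a + a R ⇒ a + a + R ⇒ a + a + + a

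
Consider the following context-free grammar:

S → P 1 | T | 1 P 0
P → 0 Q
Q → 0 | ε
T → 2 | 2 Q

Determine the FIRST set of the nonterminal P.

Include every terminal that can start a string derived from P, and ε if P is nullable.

We compute FIRST(P) using the standard algorithm.
FIRST(P) = {0}
FIRST(Q) = {0, ε}
FIRST(S) = {0, 1, 2}
FIRST(T) = {2}
Therefore, FIRST(P) = {0}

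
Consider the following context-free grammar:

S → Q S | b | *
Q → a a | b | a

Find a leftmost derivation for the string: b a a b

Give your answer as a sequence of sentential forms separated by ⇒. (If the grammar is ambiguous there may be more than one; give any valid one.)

S ⇒ Q S ⇒ b S ⇒ b Q S ⇒ b a a S ⇒ b a a b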